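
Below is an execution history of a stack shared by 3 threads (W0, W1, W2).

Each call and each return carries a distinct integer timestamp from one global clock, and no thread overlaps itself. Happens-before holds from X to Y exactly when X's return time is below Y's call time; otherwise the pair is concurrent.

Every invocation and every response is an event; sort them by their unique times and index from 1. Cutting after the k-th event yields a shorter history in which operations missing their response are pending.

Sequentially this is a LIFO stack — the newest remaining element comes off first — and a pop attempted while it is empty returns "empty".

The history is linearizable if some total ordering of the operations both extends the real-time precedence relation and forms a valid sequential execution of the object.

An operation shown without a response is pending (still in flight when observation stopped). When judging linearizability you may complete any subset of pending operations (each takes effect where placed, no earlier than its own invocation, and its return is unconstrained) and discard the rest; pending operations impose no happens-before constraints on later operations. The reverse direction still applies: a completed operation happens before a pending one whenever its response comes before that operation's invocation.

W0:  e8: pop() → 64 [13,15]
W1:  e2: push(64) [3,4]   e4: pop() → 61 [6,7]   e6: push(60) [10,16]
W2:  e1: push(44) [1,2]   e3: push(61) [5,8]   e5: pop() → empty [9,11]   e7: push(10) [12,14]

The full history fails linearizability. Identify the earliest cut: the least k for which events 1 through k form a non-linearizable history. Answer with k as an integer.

11

events 1..10 are linearizable, e.g. via e1, e2, e3, e4:
after step 1 (e1 push(44)): stack <44>
after step 2 (e2 push(64)): stack <44,64>
after step 3 (e3 push(61)): stack <44,64,61>
after step 4 (e4 pop() → 61): stack <44,64>
once event 11 joins (e5's response, time 11), exhaustive search finds no witness
including or dropping the 1 pending operation (e6) in any combination fails
e.g. e1, e2, e3, e4, e5 (pending dropped): illegal at step 5, since e5 pop() → empty cannot apply there
e.g. e1, e2, e4, e3, e5 (pending dropped): illegal at step 3, since e4 pop() → 61 cannot apply there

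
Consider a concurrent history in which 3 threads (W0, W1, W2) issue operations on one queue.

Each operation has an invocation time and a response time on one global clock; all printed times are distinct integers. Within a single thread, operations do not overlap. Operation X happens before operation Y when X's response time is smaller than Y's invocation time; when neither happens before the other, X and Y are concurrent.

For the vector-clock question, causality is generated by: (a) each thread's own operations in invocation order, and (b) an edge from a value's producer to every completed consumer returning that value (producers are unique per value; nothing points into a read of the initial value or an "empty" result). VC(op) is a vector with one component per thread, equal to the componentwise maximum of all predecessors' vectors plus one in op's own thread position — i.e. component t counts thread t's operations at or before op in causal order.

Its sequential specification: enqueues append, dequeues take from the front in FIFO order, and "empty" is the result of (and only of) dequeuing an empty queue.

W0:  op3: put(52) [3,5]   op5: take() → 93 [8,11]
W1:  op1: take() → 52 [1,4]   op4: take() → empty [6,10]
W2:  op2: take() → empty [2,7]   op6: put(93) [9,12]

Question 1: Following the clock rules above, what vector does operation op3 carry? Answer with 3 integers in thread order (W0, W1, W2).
invoked at 2, op2 has no predecessors; its own W2 bump gives (0, 0, 1)
invoked at 3, op3 has no predecessors; its own W0 bump gives (1, 0, 0)
invoked at 9, op6 merges VC(op2)=(0, 0, 1) and bumps W2's slot → (0, 0, 2)
invoked at 1, op1 merges VC(op3)=(1, 0, 0) and bumps W1's slot → (1, 1, 0)
invoked at 6, op4 merges VC(op1)=(1, 1, 0) and bumps W1's slot → (1, 2, 0)
invoked at 8, op5 merges VC(op3)=(1, 0, 0), VC(op6)=(0, 0, 2) and bumps W0's slot → (2, 0, 2)
target: VC(op3) = (1, 0, 0)

(1, 0, 0)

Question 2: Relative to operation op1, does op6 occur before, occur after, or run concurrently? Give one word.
op6 spans [9,12], op1 spans [1,4]
resp(op1)=4 < inv(op6)=9

after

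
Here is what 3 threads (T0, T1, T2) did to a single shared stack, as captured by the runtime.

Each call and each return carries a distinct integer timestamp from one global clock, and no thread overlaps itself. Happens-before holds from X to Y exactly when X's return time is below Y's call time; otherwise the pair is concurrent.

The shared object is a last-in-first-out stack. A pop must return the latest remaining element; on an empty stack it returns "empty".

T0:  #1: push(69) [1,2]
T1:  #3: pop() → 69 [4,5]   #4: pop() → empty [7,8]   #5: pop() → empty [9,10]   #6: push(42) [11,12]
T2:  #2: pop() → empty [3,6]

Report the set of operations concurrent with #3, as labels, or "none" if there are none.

overlap test against #3 [4,5]: concurrent iff the interval meets 4..5
#1 [1,2]: before
#2 [3,6]: concurrent
#4 [7,8]: after
#5 [9,10]: after
#6 [11,12]: after

#2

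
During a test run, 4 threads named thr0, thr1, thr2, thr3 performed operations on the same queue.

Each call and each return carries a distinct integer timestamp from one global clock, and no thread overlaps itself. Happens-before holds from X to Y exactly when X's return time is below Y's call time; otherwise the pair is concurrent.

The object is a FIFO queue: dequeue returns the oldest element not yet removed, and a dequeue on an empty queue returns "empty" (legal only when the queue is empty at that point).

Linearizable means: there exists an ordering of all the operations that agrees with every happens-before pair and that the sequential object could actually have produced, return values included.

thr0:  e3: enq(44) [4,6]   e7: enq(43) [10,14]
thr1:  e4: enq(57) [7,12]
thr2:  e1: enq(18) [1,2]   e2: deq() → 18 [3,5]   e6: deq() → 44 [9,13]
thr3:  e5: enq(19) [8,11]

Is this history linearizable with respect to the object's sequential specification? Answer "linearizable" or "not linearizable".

linearizable

a witness: e1, e2, e3, e4, e5, e6, e7
1. e1 enq(18), leaving queue <18>
2. e2 deq() → 18, leaving queue <>
3. e3 enq(44), leaving queue <44>
4. e4 enq(57), leaving queue <44,57>
5. e5 enq(19), leaving queue <44,57,19>
6. e6 deq() → 44, leaving queue <57,19>
7. e7 enq(43), leaving queue <57,19,43>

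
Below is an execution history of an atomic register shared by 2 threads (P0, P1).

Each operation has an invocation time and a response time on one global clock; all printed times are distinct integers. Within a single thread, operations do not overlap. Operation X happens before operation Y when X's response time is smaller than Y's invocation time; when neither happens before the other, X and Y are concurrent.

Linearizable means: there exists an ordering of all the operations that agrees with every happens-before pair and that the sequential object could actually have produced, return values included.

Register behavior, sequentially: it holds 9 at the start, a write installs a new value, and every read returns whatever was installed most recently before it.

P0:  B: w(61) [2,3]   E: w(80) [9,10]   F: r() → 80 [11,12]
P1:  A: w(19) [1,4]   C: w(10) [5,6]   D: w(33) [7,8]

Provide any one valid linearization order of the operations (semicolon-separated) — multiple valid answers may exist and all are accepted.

1. A w(19), leaving value 19
2. B w(61), leaving value 61
3. C w(10), leaving value 10
4. D w(33), leaving value 33
5. E w(80), leaving value 80
6. F r() → 80, leaving value 80

A; B; C; D; E; F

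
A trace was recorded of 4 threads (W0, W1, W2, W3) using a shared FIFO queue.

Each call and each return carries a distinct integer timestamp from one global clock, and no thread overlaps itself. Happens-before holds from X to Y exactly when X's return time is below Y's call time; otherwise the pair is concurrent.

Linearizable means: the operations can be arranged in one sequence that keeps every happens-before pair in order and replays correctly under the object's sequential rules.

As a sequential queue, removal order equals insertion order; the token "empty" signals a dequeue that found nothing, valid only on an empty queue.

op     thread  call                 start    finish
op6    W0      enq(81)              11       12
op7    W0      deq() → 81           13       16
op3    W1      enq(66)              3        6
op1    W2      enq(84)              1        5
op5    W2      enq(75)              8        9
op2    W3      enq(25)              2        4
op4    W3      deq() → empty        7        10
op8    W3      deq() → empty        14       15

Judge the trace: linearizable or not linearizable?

through event 9 a valid linearization exists; event 10 (op4 responding at time 10) ends that
no legal order exists: 12 real-time-consistent candidates over 5 completed FIFO queue operations, all rejected
take op1, op2, op3, op4, op5: step 4 already fails, because op4 deq() → empty cannot occur there
take op1, op2, op3, op5, op4: step 5 already fails, because op4 deq() → empty cannot occur there

not linearizable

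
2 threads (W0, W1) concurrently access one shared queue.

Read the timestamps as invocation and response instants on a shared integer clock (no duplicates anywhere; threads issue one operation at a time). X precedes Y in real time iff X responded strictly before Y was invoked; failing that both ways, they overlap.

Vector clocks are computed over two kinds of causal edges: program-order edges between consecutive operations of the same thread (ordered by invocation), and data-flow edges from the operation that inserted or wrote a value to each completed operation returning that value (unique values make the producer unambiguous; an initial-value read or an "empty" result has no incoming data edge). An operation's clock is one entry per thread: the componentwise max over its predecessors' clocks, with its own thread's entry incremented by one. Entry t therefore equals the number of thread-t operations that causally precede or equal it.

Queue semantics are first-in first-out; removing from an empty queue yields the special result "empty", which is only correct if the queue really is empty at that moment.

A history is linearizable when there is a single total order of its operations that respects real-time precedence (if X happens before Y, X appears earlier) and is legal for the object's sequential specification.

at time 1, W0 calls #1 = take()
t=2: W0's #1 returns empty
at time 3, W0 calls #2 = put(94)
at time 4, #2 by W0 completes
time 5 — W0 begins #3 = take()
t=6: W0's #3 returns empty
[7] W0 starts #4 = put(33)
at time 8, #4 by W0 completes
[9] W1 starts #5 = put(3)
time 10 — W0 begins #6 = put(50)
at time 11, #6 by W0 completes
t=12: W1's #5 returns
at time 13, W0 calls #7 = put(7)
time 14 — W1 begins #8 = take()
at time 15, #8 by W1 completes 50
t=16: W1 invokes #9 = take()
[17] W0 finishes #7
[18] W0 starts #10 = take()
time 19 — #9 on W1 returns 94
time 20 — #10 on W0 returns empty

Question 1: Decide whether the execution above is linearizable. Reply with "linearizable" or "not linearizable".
the violation lands at event 6, #3's response at time 6: events 1..5 linearize, events 1..6 do not
exhaustive check: the 3 completed queue ops admit one real-time order; illegal
take #1, #2, #3: step 3 already fails, because #3 take() → empty cannot occur there

not linearizable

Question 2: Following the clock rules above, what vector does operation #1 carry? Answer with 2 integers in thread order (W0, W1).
Answer: (1, 0)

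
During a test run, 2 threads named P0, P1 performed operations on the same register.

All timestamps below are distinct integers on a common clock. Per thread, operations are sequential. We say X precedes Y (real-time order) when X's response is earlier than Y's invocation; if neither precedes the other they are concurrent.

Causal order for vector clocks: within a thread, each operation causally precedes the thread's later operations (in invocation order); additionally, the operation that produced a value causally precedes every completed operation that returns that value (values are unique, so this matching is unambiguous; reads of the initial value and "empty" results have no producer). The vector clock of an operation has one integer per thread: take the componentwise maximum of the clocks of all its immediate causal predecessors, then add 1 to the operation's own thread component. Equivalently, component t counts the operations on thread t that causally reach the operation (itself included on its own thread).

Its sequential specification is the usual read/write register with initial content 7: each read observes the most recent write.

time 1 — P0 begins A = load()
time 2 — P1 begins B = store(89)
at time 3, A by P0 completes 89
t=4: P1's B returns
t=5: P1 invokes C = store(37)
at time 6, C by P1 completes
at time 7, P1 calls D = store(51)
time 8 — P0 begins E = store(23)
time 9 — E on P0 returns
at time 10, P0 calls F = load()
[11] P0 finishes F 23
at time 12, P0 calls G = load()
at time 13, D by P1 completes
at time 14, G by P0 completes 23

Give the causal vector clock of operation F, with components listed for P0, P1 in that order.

(3, 1)

B (invocation 2): nothing precedes it; P1's component alone gives (0, 1)
merge at C (invoked 5): VC(B)=(0, 1), own-thread bump on P1 → (0, 2)
merge at A (invoked 1): VC(B)=(0, 1), own-thread bump on P0 → (1, 1)
merge at D (invoked 7): VC(C)=(0, 2), own-thread bump on P1 → (0, 3)
merge at E (invoked 8): VC(A)=(1, 1), own-thread bump on P0 → (2, 1)
merge at F (invoked 10): VC(E)=(2, 1), own-thread bump on P0 → (3, 1)
merge at G (invoked 12): VC(E)=(2, 1), VC(F)=(3, 1), own-thread bump on P0 → (4, 1)
target: VC(F) = (3, 1)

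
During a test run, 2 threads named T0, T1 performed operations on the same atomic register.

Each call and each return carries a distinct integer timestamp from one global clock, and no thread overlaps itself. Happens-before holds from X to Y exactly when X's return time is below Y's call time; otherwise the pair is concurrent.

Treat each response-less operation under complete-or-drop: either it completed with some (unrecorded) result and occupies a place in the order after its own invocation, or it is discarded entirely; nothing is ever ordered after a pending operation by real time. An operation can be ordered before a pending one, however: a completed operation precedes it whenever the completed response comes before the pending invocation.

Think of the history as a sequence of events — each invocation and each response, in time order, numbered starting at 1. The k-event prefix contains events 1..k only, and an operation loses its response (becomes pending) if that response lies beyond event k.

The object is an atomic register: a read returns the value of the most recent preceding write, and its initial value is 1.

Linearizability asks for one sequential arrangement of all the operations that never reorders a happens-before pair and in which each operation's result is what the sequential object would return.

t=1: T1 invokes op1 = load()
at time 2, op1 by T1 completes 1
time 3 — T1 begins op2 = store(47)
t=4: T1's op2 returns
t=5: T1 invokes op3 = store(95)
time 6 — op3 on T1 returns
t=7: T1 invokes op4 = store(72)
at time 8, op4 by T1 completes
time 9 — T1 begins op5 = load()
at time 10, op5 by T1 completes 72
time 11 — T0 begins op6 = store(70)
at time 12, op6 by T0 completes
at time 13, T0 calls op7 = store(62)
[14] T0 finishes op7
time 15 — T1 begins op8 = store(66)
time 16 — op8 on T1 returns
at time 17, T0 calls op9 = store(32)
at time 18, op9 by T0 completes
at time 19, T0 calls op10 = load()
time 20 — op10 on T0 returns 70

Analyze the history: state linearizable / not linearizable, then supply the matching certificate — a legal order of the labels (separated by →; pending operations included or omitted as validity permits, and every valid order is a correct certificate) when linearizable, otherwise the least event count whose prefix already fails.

not linearizable — minimal violating prefix: 20 events

events 1..19 are fine; event 20 — the response of op10 at time 20 — makes the prefix non-linearizable
the sole real-time-consistent order of 10 completed operations fails the atomic register replay
e.g. op1, op2, op3, op4, op5, op6, op7, op8, op9, op10: illegal at step 10, since op10 load() → 70 cannot apply there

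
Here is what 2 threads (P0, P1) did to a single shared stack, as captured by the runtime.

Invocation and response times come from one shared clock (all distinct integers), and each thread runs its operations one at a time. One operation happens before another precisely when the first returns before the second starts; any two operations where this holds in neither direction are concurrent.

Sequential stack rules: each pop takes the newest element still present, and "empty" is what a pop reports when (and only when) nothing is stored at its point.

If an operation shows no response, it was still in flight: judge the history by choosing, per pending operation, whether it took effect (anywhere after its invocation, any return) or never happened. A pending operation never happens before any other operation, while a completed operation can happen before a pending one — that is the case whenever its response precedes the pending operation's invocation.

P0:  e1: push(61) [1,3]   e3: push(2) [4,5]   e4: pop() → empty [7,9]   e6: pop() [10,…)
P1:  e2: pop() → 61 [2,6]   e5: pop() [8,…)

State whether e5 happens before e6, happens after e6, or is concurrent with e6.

e5 spans [8,…), e6 spans [10,…)
the intervals overlap in both directions

concurrent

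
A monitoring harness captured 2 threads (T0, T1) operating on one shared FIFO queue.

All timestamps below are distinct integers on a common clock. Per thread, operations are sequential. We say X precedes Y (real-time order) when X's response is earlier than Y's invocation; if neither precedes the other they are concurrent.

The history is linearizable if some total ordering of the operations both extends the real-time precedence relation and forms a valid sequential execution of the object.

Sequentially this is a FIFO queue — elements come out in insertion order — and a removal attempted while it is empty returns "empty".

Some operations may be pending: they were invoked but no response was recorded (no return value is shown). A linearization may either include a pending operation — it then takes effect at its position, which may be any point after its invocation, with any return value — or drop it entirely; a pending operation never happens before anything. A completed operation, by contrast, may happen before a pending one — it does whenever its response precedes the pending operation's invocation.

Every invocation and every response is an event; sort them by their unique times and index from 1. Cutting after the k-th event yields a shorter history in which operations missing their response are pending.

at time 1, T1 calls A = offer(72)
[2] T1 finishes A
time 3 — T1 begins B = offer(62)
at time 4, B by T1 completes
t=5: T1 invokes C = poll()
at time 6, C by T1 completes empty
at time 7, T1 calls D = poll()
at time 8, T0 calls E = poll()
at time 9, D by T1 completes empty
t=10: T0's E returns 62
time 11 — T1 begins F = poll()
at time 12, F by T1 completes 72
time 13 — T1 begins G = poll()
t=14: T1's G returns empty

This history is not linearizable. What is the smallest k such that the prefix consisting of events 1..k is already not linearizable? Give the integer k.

one valid order for events 1..5 is A, B:
1. A offer(72), leaving queue <72>
2. B offer(62), leaving queue <72,62>
once event 6 joins (C's response, time 6), exhaustive search finds no witness
one such order, A, B, C, breaks at step 3 where C poll() → empty is illegal

6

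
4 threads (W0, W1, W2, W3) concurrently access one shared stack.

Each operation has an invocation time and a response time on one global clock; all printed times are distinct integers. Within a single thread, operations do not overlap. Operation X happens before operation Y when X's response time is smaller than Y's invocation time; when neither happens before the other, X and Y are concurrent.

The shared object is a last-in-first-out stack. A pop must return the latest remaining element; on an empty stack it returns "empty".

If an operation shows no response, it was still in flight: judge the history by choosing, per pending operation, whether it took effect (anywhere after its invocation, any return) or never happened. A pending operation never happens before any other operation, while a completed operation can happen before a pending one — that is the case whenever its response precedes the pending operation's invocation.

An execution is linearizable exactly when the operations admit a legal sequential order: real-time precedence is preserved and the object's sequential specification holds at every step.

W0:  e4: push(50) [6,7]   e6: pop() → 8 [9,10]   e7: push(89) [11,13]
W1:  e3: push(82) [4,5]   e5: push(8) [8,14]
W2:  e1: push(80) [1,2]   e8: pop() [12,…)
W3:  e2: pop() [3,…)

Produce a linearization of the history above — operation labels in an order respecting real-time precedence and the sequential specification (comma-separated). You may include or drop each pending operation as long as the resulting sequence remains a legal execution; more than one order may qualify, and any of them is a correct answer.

1. e1 push(80), leaving stack <80>
2. e2 pop() (pending, included), leaving stack <>
3. e3 push(82), leaving stack <82>
4. e4 push(50), leaving stack <82,50>
5. e5 push(8), leaving stack <82,50,8>
6. e6 pop() → 8, leaving stack <82,50>
7. e7 push(89), leaving stack <82,50,89>

e1, e2, e3, e4, e5, e6, e7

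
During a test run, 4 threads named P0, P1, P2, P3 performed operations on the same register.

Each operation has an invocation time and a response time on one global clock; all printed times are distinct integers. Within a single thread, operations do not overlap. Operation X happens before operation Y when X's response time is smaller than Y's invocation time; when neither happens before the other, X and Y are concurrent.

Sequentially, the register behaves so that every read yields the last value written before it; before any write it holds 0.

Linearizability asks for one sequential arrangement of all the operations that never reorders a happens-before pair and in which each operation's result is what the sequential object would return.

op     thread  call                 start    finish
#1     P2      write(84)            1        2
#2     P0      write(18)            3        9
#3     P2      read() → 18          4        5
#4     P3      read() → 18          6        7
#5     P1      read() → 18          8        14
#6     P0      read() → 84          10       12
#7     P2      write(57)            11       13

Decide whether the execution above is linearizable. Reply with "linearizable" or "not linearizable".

not linearizable

the violation lands at event 12, #6's response at time 12: events 1..11 linearize, events 1..12 do not
the 5 completed operations admit 3 real-time orders; each fails the register replay
every completion of the 2 pending operations (#5, #7) was checked; none linearizes
e.g. #1, #2, #3, #4, #6 (pending dropped): illegal at step 5, since #6 read() → 84 cannot apply there
e.g. #1, #3, #2, #4, #6 (pending dropped): illegal at step 2, since #3 read() → 18 cannot apply there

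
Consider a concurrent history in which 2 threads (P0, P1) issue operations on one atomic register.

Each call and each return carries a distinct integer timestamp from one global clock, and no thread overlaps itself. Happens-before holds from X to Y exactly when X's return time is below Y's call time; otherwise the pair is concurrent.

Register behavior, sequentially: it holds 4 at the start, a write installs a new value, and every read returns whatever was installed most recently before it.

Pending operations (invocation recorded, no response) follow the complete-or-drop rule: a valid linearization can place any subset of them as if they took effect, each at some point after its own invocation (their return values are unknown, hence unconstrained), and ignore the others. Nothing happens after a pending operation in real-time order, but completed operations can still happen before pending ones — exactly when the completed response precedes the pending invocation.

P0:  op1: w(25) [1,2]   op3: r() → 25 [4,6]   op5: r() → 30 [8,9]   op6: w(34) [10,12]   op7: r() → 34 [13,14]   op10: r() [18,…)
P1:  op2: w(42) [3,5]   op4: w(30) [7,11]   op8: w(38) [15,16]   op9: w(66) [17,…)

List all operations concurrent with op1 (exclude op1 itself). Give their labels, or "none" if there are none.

none

op1 spans [1,2]: anything still running between times 1 and 2 counts as concurrent
op2 [3,5]: after
op3 [4,6]: after
op4 [7,11]: after
op5 [8,9]: after
op6 [10,12]: after
op7 [13,14]: after
op8 [15,16]: after
op9 [17,…): after
op10 [18,…): after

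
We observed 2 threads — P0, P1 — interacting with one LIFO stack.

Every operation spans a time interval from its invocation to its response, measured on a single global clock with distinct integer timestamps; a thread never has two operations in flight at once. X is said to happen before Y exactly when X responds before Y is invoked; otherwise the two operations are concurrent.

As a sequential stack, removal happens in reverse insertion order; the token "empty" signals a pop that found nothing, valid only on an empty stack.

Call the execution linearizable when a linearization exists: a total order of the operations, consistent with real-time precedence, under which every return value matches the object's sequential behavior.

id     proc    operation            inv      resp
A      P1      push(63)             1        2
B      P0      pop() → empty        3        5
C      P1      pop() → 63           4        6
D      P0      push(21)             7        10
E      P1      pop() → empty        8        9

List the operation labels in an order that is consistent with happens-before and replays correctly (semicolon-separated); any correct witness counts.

after step 1 (A push(63)): stack <63>
after step 2 (C pop() → 63): stack <>
after step 3 (B pop() → empty): stack <>
after step 4 (E pop() → empty): stack <>
after step 5 (D push(21)): stack <21>

A; C; B; E; D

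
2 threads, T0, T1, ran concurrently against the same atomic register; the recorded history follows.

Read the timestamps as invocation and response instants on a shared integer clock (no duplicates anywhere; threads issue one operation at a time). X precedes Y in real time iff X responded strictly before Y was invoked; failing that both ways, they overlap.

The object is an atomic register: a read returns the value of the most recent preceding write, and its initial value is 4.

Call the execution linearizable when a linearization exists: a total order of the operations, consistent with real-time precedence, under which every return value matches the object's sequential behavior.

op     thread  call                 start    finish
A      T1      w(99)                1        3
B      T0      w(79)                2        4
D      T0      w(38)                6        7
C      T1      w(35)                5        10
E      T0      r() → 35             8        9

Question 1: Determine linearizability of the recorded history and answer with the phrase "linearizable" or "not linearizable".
linearizable

one valid linearization: A, B, D, C, E
after step 1 (A w(99)): value 99
after step 2 (B w(79)): value 79
after step 3 (D w(38)): value 38
after step 4 (C w(35)): value 35
after step 5 (E r() → 35): value 35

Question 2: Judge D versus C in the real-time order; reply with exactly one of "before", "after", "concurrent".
concurrent

D spans [6,7], C spans [5,10]
the intervals overlap in both directions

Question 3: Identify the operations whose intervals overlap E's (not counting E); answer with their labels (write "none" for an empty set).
C

overlap test against E [8,9]: concurrent iff the interval meets 8..9
A [1,3]: before
B [2,4]: before
C [5,10]: concurrent
D [6,7]: before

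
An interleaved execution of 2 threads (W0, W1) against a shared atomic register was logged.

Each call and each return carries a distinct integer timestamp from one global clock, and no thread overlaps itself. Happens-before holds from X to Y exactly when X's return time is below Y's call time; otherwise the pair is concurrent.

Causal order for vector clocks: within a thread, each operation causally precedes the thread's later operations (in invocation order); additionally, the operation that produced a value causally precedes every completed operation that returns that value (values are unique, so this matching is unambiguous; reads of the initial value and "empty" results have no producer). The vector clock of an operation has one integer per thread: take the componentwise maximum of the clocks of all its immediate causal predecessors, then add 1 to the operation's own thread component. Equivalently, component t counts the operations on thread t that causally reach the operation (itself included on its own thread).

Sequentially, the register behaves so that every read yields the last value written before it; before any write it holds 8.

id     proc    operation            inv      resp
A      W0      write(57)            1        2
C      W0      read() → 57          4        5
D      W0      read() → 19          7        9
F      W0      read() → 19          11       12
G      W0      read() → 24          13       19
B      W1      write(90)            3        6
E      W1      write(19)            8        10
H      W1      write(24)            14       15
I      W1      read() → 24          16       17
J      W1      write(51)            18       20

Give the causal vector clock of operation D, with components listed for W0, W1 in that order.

(3, 2)

B (invocation 3): nothing precedes it; W1's component alone gives (0, 1)
A (invocation 1): nothing precedes it; W0's component alone gives (1, 0)
E, invoked 8, takes VC(B)=(0, 1) under max, adds 1 for W1 → (0, 2)
C, invoked 4, takes VC(A)=(1, 0) under max, adds 1 for W0 → (2, 0)
H, invoked 14, takes VC(E)=(0, 2) under max, adds 1 for W1 → (0, 3)
I, invoked 16, takes VC(H)=(0, 3) under max, adds 1 for W1 → (0, 4)
J, invoked 18, takes VC(I)=(0, 4) under max, adds 1 for W1 → (0, 5)
D, invoked 7, takes VC(C)=(2, 0), VC(E)=(0, 2) under max, adds 1 for W0 → (3, 2)
F, invoked 11, takes VC(D)=(3, 2), VC(E)=(0, 2) under max, adds 1 for W0 → (4, 2)
G, invoked 13, takes VC(F)=(4, 2), VC(H)=(0, 3) under max, adds 1 for W0 → (5, 3)
target: VC(D) = (3, 2)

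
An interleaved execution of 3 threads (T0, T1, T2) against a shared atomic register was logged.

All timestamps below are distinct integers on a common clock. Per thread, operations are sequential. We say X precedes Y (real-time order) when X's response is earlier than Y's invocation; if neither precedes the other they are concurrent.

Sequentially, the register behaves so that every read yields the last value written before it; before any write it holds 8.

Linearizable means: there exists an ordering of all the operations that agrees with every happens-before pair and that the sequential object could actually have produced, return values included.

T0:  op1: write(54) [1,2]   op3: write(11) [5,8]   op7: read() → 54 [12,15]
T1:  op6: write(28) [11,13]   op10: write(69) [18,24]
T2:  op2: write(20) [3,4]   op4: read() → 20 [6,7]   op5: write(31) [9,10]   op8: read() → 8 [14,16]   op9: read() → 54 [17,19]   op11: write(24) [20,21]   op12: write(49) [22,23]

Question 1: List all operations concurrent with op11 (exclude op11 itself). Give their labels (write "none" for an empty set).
op10

op11 runs from 20 to 21; window-overlapping ops are concurrent
op1 [1,2]: before
op2 [3,4]: before
op3 [5,8]: before
op4 [6,7]: before
op5 [9,10]: before
op6 [11,13]: before
op7 [12,15]: before
op8 [14,16]: before
op9 [17,19]: before
op10 [18,24]: concurrent
op12 [22,23]: after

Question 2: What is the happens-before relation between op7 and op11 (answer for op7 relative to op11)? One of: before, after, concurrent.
before

op7 spans [12,15], op11 spans [20,21]
resp(op7)=15 < inv(op11)=20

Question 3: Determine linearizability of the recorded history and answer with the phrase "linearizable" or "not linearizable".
not linearizable

events 1..14 are fine; event 15 — the response of op7 at time 15 — makes the prefix non-linearizable
every one of the 4 real-time-consistent orders over 7 completed atomic register ops fails the sequential spec
including or dropping the 1 pending operation (op8) in any combination fails
sample order op1, op2, op3, op4, op5, op6, op7 (pending dropped) stalls at step 4 — op4 read() → 20 has no legal effect
sample order op1, op2, op3, op4, op5, op7, op6 (pending dropped) stalls at step 4 — op4 read() → 20 has no legal effect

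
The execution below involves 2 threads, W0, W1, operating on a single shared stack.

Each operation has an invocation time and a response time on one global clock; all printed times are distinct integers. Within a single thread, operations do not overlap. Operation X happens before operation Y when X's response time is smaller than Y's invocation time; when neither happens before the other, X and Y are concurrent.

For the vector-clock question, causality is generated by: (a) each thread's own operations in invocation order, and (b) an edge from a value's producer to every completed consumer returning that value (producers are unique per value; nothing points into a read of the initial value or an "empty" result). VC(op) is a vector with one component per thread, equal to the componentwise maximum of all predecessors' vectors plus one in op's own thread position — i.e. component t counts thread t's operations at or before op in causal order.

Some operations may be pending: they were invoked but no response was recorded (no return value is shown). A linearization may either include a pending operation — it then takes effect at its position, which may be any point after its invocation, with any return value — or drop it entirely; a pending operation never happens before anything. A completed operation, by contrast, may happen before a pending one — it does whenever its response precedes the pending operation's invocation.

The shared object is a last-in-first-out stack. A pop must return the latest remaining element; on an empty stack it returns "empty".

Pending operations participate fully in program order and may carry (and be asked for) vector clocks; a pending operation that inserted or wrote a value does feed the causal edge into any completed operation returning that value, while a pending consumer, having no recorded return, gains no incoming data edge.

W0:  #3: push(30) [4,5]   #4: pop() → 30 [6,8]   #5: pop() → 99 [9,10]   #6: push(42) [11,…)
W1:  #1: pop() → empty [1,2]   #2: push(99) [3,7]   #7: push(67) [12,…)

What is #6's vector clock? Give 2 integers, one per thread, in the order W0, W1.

(4, 2)

invoked at 1, #1 has no predecessors; its own W1 bump gives (0, 1)
invoked at 4, #3 has no predecessors; its own W0 bump gives (1, 0)
merge at #2 (invoked 3): VC(#1)=(0, 1), own-thread bump on W1 → (0, 2)
merge at #4 (invoked 6): VC(#3)=(1, 0), own-thread bump on W0 → (2, 0)
merge at #7 (invoked 12): VC(#2)=(0, 2), own-thread bump on W1 → (0, 3)
merge at #5 (invoked 9): VC(#2)=(0, 2), VC(#4)=(2, 0), own-thread bump on W0 → (3, 2)
merge at #6 (invoked 11): VC(#5)=(3, 2), own-thread bump on W0 → (4, 2)
target: VC(#6) = (4, 2)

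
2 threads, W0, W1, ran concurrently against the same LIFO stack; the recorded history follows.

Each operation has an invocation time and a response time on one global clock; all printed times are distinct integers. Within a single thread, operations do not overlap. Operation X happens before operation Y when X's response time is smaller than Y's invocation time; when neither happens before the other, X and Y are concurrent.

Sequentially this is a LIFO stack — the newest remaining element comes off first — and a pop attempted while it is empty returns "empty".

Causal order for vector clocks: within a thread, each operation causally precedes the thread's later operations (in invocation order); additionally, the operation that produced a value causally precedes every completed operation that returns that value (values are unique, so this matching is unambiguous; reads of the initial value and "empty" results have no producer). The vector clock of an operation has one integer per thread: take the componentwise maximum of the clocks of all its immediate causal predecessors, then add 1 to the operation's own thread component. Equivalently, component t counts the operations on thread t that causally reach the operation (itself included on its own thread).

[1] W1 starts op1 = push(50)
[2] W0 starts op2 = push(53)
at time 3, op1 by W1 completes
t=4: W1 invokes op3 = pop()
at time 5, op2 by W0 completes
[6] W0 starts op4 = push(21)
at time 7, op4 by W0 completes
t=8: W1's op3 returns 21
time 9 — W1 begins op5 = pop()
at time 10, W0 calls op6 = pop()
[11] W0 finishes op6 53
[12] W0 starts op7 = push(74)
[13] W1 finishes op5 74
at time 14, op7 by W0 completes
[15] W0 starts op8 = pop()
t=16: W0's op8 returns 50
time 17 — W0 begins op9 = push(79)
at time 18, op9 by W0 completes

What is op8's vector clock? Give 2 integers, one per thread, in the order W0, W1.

(5, 1)

op1, invoked 1, has no incoming edges; only W1's bump applies → (0, 1)
op2, invoked 2, has no incoming edges; only W0's bump applies → (1, 0)
merge at op4 (invoked 6): VC(op2)=(1, 0), own-thread bump on W0 → (2, 0)
merge at op6 (invoked 10): VC(op2)=(1, 0), VC(op4)=(2, 0), own-thread bump on W0 → (3, 0)
merge at op3 (invoked 4): VC(op1)=(0, 1), VC(op4)=(2, 0), own-thread bump on W1 → (2, 2)
merge at op7 (invoked 12): VC(op6)=(3, 0), own-thread bump on W0 → (4, 0)
merge at op8 (invoked 15): VC(op1)=(0, 1), VC(op7)=(4, 0), own-thread bump on W0 → (5, 1)
merge at op5 (invoked 9): VC(op3)=(2, 2), VC(op7)=(4, 0), own-thread bump on W1 → (4, 3)
merge at op9 (invoked 17): VC(op8)=(5, 1), own-thread bump on W0 → (6, 1)
target: VC(op8) = (5, 1)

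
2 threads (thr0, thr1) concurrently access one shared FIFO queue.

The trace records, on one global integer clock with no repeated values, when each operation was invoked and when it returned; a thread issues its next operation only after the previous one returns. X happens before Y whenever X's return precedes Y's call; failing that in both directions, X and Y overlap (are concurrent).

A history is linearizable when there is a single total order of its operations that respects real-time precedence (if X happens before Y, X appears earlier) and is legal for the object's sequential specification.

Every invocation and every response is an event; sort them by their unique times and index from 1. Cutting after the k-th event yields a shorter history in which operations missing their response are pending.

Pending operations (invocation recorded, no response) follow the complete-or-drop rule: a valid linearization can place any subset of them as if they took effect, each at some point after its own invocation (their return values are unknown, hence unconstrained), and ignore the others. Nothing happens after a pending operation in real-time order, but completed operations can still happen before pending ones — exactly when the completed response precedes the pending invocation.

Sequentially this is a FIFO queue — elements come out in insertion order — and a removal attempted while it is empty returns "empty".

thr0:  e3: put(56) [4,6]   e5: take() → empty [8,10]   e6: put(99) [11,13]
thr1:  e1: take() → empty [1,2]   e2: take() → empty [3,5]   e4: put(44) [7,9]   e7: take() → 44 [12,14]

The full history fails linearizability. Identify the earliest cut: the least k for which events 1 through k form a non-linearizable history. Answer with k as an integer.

events 1..9 are linearizable, e.g. via e1, e2, e3, e4:
step 1: e1 take() → empty — queue <>
step 2: e2 take() → empty — queue <>
step 3: e3 put(56) — queue <56>
step 4: e4 put(44) — queue <56,44>
once event 10 joins (e5's response, time 10), exhaustive search finds no witness
sample order e1, e2, e3, e4, e5 stalls at step 5 — e5 take() → empty has no legal effect
sample order e1, e2, e3, e5, e4 stalls at step 4 — e5 take() → empty has no legal effect

10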